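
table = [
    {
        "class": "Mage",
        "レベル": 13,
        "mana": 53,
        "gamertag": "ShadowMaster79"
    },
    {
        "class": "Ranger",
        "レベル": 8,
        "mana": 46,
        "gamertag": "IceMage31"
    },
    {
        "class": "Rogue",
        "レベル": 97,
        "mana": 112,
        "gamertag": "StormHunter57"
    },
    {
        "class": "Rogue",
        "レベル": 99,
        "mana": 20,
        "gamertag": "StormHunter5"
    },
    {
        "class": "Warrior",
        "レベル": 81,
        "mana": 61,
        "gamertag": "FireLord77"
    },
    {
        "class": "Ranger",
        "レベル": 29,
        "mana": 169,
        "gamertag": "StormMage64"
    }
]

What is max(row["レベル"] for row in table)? 99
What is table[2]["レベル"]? 97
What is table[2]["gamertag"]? "StormHunter57"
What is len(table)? 6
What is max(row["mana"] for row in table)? 169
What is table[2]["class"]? "Rogue"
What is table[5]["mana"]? 169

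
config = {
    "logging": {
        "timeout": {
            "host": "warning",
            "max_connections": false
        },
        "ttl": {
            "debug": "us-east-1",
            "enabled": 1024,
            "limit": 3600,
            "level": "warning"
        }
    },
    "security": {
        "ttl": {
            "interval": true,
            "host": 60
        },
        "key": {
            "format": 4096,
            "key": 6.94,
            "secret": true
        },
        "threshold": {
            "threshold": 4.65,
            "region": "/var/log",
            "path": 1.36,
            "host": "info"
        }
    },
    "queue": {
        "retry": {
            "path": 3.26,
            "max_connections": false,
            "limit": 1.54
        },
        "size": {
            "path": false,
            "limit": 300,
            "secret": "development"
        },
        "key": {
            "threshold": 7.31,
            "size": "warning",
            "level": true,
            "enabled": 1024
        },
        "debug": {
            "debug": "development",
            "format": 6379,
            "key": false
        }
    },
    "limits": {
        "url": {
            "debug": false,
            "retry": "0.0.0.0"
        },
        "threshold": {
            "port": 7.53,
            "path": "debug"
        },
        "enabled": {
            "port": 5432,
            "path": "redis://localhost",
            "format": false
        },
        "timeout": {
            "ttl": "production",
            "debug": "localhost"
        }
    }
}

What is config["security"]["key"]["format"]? 4096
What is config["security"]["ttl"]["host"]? 60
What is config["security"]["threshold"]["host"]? "info"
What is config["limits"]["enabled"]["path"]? "redis://localhost"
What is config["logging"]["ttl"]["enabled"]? 1024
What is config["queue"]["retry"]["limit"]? 1.54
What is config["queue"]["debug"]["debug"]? "development"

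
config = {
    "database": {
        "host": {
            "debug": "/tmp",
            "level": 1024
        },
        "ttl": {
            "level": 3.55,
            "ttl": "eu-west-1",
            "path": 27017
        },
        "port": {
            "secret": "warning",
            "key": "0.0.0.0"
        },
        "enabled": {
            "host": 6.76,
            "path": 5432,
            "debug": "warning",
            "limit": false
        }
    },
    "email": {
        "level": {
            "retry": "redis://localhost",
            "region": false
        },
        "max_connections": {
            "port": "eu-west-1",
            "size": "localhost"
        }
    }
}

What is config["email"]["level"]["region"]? False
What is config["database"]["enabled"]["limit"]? False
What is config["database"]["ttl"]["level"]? 3.55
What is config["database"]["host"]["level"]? 1024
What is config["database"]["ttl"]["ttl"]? "eu-west-1"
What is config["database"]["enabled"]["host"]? 6.76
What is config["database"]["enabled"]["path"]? 5432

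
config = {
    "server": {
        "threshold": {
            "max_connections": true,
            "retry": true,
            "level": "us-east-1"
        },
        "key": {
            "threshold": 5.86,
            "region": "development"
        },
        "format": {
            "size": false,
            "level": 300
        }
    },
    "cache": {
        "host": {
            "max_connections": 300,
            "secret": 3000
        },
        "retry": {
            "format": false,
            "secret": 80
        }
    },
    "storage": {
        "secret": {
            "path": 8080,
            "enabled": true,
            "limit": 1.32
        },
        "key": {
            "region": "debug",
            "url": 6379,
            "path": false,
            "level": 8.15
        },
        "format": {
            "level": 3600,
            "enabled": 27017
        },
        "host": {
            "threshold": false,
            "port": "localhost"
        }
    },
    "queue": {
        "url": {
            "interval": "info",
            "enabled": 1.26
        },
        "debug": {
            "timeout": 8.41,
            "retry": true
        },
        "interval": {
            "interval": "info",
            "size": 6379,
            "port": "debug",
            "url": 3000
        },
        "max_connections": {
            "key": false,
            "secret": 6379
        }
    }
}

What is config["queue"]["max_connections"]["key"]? False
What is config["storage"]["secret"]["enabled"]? True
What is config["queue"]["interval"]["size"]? 6379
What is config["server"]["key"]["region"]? "development"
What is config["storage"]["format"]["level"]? 3600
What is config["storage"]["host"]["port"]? "localhost"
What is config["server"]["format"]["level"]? 300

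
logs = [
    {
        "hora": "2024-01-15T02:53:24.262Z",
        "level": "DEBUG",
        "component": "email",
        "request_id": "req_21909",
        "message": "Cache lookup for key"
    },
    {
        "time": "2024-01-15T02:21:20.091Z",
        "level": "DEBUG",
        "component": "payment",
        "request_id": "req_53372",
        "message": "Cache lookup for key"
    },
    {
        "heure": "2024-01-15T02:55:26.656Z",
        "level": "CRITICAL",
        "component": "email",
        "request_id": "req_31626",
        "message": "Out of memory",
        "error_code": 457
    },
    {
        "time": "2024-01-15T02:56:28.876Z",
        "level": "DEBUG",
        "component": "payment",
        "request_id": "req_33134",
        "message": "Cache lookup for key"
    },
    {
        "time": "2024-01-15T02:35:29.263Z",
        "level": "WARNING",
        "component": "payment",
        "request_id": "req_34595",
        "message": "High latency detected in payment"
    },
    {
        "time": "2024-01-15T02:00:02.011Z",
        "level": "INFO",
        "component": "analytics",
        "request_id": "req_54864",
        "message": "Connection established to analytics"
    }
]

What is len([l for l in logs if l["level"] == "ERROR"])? 0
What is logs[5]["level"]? "INFO"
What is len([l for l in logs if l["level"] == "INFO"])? 1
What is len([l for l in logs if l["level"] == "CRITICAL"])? 1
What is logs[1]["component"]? "payment"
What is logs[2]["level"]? "CRITICAL"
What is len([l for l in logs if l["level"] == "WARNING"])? 1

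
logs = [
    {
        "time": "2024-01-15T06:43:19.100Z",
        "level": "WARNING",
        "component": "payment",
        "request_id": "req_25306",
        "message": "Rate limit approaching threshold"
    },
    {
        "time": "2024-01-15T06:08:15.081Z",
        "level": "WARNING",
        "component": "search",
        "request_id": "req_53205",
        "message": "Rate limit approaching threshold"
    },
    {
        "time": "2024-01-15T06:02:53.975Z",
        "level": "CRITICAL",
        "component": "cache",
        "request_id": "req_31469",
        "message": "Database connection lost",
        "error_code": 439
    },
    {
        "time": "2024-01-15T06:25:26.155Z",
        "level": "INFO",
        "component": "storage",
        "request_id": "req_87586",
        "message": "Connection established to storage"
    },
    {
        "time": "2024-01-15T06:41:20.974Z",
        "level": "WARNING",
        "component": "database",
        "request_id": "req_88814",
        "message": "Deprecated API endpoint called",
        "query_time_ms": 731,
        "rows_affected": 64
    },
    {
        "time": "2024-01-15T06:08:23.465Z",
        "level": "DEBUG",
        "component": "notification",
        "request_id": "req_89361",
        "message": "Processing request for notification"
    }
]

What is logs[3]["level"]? "INFO"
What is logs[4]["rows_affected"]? 64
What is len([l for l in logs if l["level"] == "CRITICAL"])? 1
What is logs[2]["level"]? "CRITICAL"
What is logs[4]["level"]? "WARNING"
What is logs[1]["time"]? "2024-01-15T06:08:15.081Z"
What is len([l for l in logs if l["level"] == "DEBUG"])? 1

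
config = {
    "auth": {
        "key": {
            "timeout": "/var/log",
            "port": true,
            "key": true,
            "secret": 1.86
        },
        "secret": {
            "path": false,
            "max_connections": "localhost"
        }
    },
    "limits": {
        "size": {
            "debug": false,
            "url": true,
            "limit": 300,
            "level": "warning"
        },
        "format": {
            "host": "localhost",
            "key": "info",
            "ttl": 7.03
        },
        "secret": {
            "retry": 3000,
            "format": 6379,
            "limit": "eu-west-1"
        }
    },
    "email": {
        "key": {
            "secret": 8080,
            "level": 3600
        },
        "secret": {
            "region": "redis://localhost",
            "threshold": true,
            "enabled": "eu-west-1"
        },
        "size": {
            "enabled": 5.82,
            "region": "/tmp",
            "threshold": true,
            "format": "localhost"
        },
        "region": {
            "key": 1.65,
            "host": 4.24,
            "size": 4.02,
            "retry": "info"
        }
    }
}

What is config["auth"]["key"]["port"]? True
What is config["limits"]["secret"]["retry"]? 3000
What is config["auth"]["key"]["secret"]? 1.86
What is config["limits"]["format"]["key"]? "info"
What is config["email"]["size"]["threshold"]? True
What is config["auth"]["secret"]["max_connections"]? "localhost"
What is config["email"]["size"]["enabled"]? 5.82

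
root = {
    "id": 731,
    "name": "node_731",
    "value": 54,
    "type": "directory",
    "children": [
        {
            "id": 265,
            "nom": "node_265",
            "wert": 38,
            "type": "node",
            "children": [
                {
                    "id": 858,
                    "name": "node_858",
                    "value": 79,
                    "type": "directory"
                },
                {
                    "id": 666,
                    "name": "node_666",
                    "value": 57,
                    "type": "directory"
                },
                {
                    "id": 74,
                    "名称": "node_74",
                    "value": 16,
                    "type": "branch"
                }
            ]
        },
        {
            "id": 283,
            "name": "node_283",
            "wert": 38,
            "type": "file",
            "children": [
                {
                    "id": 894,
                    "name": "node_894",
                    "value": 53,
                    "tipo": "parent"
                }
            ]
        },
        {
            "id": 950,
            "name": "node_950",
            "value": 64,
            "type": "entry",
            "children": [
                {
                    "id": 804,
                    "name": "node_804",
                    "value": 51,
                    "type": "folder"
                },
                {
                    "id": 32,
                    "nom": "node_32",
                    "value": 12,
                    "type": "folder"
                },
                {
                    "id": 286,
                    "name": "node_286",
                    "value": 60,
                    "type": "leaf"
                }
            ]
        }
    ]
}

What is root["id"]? 731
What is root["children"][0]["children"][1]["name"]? "node_666"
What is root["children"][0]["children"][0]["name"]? "node_858"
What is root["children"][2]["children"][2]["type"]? "leaf"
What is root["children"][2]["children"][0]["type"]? "folder"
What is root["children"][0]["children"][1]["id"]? 666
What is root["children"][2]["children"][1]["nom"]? "node_32"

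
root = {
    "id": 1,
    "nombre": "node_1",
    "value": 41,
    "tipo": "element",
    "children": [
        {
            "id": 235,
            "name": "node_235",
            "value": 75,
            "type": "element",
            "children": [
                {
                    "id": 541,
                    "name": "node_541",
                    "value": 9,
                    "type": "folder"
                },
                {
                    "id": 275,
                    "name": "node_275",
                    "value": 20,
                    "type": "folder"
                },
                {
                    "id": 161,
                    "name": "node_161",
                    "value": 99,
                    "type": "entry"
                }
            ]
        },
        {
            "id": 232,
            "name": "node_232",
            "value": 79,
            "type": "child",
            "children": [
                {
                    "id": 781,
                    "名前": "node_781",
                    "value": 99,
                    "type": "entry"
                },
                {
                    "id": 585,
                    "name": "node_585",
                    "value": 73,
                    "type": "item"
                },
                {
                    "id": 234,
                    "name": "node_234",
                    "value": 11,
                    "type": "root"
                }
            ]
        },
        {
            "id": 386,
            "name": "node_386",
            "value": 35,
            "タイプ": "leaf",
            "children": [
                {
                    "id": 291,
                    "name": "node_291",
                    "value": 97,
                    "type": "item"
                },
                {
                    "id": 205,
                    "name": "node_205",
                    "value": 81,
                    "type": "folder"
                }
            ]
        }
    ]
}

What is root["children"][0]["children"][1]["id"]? 275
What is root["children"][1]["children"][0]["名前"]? "node_781"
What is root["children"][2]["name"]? "node_386"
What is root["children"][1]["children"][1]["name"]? "node_585"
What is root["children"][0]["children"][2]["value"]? 99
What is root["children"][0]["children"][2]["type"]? "entry"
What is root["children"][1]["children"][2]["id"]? 234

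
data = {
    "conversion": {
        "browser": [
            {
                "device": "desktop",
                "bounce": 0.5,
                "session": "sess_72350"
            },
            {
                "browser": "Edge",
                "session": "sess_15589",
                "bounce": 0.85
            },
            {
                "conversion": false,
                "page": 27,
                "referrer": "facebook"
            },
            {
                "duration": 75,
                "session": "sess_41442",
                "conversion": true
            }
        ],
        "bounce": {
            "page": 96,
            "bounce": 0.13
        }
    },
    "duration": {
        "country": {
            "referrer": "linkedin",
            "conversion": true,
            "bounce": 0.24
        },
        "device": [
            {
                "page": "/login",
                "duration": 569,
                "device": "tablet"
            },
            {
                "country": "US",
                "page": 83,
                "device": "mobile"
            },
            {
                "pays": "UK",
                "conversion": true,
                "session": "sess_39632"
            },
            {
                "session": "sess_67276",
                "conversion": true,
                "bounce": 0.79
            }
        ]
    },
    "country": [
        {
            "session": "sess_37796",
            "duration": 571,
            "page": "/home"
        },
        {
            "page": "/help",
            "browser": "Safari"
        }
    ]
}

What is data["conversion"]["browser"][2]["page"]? 27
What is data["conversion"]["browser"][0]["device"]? "desktop"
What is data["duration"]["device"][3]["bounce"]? 0.79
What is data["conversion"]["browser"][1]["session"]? "sess_15589"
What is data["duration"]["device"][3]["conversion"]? True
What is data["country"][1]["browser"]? "Safari"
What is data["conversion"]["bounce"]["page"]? 96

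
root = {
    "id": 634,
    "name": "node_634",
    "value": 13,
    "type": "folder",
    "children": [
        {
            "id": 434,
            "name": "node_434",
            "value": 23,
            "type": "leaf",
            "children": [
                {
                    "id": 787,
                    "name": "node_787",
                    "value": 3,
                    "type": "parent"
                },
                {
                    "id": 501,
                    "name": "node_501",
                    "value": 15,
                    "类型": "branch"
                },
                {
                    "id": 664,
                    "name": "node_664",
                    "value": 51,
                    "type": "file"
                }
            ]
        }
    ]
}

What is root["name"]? "node_634"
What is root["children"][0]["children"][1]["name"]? "node_501"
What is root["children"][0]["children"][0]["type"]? "parent"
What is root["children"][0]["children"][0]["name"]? "node_787"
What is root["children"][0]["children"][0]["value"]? 3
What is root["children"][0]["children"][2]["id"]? 664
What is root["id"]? 634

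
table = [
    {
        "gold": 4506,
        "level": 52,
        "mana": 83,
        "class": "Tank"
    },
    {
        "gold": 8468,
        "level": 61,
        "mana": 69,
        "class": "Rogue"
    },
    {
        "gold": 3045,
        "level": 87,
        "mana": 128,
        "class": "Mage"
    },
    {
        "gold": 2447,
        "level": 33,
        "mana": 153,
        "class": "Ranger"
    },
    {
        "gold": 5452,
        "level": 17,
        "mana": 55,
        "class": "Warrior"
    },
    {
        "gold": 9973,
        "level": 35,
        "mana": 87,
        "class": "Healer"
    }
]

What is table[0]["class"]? "Tank"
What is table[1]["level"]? 61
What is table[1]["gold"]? 8468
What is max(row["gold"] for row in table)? 9973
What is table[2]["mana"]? 128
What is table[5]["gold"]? 9973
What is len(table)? 6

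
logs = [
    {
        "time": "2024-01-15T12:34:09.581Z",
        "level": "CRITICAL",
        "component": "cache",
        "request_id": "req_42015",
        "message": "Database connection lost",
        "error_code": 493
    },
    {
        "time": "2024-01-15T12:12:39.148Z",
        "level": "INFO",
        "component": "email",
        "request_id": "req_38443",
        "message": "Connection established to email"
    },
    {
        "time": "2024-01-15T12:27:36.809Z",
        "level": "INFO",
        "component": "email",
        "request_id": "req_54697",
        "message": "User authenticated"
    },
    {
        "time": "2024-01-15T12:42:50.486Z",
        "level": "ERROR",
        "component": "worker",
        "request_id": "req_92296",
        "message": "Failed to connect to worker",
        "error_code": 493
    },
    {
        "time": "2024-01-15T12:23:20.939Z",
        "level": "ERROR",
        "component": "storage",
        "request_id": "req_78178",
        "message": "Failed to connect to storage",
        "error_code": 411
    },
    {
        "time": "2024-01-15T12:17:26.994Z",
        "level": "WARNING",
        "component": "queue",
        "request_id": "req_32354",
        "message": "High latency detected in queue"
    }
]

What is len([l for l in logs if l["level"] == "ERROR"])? 2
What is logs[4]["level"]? "ERROR"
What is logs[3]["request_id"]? "req_92296"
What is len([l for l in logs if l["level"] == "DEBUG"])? 0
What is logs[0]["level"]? "CRITICAL"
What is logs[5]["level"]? "WARNING"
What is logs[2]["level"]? "INFO"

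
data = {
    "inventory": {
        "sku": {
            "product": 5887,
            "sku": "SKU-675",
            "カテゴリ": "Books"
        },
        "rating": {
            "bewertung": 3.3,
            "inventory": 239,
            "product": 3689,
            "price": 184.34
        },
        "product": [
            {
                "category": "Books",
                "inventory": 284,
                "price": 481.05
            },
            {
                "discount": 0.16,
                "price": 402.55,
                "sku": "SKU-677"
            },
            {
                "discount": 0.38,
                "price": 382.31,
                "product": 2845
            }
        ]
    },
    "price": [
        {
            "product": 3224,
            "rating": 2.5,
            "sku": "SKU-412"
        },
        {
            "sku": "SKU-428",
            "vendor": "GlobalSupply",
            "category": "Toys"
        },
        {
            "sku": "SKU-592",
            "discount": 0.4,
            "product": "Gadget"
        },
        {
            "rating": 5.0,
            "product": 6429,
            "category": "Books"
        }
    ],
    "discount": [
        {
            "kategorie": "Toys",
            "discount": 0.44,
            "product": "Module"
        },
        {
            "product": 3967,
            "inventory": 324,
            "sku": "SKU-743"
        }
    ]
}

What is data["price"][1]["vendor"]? "GlobalSupply"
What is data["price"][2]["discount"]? 0.4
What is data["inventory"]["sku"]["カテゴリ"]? "Books"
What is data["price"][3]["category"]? "Books"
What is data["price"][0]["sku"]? "SKU-412"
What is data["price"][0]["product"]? 3224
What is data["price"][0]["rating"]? 2.5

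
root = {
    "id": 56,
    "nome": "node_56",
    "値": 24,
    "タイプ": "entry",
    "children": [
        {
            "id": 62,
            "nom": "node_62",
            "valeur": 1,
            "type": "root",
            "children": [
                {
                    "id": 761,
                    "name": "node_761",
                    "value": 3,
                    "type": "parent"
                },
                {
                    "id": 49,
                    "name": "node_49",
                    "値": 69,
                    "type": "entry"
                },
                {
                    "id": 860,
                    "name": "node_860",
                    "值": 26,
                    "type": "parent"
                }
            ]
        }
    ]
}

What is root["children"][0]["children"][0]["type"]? "parent"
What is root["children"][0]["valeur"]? 1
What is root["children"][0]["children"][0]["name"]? "node_761"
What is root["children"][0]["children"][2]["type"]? "parent"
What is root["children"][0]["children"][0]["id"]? 761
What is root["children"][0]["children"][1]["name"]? "node_49"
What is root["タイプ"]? "entry"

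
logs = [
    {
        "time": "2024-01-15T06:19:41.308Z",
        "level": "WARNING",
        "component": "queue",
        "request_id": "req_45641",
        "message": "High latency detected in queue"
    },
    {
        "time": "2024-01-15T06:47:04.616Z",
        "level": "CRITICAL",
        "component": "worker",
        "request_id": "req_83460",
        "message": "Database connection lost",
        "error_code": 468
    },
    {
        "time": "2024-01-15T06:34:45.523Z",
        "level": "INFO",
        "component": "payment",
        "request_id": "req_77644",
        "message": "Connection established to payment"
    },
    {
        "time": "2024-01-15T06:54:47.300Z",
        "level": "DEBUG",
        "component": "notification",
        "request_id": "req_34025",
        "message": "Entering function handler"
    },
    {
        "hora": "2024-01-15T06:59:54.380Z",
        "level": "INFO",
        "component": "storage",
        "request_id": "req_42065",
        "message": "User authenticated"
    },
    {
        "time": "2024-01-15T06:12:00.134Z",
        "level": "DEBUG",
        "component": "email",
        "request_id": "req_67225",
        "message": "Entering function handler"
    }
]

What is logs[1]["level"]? "CRITICAL"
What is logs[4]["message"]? "User authenticated"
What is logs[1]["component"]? "worker"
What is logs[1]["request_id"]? "req_83460"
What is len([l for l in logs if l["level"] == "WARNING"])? 1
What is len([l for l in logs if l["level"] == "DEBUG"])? 2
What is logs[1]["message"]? "Database connection lost"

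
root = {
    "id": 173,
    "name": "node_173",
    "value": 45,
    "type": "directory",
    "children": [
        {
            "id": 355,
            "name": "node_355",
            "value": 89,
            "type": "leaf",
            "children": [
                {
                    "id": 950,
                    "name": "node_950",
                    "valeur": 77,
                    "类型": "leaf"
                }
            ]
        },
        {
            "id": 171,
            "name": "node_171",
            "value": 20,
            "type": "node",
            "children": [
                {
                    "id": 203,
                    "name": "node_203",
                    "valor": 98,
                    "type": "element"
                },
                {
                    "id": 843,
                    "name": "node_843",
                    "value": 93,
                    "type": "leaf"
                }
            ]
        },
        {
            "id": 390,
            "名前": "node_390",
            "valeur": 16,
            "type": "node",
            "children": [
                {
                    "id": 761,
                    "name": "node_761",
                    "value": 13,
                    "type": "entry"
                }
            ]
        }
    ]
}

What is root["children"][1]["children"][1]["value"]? 93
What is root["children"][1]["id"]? 171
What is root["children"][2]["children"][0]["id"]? 761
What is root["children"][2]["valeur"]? 16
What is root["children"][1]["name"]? "node_171"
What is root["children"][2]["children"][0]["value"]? 13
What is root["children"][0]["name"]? "node_355"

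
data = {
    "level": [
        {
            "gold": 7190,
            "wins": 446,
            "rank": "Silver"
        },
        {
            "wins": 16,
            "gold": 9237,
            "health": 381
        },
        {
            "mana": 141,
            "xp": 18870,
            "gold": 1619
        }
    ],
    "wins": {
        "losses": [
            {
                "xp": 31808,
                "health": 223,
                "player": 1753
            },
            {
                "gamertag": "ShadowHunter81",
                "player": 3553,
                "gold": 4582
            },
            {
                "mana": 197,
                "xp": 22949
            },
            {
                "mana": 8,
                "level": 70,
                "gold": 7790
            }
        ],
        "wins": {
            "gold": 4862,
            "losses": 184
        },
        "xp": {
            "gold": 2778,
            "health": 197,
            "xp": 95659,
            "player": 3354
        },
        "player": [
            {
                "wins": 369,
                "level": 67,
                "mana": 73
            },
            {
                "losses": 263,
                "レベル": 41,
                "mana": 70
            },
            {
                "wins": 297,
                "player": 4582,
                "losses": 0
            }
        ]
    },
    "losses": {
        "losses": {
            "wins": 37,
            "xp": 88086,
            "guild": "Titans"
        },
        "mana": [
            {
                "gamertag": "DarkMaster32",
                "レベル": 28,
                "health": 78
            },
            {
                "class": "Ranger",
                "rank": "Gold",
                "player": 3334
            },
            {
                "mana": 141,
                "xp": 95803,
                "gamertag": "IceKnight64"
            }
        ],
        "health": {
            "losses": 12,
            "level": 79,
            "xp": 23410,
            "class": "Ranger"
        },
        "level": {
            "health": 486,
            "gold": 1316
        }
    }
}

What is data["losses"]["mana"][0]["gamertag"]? "DarkMaster32"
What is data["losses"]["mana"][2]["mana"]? 141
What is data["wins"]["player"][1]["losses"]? 263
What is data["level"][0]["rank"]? "Silver"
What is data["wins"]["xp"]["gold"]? 2778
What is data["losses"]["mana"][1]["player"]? 3334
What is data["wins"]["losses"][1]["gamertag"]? "ShadowHunter81"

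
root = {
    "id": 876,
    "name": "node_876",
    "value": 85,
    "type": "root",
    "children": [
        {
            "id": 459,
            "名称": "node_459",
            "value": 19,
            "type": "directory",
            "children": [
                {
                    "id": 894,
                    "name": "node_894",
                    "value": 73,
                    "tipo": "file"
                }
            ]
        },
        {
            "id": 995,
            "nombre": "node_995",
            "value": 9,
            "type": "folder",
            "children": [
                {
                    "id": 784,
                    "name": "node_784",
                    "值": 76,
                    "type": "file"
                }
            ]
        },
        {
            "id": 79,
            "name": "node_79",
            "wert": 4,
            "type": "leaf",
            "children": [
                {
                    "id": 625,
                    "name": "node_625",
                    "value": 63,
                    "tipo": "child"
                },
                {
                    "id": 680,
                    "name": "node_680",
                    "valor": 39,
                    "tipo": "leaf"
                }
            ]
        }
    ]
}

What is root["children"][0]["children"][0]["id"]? 894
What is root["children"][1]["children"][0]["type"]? "file"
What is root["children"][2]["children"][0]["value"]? 63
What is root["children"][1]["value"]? 9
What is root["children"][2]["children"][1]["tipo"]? "leaf"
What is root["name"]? "node_876"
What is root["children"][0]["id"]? 459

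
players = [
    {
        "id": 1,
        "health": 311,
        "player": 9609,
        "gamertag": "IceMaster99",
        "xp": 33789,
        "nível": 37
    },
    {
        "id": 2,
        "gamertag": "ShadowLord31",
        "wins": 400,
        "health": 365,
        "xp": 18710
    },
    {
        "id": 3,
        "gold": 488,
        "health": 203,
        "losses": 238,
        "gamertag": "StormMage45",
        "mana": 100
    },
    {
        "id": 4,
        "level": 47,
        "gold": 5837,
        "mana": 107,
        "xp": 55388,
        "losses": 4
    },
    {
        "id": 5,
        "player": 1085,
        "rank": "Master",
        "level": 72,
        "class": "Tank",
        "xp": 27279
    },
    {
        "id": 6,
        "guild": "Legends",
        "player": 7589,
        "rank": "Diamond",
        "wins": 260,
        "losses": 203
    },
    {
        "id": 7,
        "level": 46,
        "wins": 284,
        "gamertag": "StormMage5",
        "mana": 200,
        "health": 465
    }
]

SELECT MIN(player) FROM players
1085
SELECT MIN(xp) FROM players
18710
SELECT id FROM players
[1, 2, 3, 4, 5, 6, 7]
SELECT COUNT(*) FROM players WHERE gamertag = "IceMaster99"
1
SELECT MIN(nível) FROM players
37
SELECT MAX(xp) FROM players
55388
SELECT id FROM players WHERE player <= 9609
[1, 5, 6]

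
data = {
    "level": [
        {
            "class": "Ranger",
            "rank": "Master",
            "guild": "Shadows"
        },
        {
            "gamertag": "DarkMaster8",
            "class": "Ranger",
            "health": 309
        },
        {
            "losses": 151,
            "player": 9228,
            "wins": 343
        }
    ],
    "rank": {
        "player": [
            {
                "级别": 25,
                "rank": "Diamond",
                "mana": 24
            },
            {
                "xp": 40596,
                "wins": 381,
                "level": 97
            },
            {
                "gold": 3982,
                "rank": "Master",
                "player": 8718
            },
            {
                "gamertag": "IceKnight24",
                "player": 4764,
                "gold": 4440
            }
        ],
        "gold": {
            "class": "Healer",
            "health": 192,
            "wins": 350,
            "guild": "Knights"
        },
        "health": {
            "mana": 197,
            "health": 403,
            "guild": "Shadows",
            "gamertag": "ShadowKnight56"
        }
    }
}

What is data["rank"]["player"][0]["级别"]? 25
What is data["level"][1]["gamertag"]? "DarkMaster8"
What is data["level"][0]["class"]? "Ranger"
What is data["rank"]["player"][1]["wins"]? 381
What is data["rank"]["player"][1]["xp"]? 40596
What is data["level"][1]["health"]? 309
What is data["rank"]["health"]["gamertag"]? "ShadowKnight56"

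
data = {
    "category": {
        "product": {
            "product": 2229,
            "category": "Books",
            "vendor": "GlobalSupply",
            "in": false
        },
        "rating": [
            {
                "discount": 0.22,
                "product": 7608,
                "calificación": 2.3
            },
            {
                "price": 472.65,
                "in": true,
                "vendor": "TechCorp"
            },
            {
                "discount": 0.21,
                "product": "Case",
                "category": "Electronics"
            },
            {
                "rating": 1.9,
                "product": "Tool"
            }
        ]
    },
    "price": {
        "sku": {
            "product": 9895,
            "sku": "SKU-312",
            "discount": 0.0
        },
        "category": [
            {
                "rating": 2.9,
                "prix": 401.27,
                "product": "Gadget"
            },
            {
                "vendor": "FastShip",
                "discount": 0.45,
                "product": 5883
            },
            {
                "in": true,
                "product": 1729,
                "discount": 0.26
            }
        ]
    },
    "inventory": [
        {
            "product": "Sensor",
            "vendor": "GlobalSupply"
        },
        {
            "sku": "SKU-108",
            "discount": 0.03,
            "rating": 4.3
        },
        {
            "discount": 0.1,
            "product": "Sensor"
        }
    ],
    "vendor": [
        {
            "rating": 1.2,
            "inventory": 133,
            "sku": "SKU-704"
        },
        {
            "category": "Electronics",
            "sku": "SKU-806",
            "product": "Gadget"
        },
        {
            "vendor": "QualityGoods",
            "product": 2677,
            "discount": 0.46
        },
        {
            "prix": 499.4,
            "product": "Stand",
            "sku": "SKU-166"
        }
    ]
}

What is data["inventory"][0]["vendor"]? "GlobalSupply"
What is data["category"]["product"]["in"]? False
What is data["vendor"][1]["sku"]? "SKU-806"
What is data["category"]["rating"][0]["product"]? 7608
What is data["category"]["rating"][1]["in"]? True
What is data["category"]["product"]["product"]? 2229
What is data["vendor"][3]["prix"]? 499.4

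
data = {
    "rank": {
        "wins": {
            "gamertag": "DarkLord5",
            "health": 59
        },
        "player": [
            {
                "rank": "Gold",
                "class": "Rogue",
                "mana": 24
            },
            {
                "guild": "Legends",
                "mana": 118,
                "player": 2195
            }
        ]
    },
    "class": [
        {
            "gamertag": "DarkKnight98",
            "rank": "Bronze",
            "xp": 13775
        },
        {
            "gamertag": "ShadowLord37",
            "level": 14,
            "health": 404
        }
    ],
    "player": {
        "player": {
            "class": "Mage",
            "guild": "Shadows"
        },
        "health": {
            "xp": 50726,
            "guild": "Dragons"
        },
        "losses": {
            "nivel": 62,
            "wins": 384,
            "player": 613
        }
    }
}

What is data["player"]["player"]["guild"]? "Shadows"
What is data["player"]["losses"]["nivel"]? 62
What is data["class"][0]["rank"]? "Bronze"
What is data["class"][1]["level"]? 14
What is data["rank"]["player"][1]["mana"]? 118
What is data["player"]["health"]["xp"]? 50726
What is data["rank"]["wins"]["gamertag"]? "DarkLord5"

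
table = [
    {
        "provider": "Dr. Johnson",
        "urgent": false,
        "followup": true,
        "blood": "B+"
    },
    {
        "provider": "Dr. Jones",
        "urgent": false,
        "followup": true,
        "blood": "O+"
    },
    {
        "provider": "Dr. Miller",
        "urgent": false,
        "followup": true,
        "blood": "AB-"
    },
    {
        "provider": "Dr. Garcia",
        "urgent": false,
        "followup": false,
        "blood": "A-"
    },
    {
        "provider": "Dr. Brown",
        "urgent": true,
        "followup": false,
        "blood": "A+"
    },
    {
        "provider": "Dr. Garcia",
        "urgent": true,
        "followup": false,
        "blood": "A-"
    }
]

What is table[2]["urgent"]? False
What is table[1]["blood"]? "O+"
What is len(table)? 6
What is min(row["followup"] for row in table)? False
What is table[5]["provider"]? "Dr. Garcia"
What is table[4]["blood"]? "A+"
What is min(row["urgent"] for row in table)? False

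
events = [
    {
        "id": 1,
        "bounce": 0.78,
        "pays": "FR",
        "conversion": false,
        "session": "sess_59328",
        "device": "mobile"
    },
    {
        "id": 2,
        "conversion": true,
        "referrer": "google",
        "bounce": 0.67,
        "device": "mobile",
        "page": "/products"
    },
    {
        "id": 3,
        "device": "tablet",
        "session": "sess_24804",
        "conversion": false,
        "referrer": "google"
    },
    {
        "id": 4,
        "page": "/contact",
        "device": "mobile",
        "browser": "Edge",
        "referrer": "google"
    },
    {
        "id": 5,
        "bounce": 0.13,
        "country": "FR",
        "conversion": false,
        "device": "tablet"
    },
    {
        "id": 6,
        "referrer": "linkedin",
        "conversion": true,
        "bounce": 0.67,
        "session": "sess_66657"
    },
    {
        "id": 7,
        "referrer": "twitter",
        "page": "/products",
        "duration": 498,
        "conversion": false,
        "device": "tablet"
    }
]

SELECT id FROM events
[1, 2, 3, 4, 5, 6, 7]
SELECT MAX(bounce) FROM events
0.78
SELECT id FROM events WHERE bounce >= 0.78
[1]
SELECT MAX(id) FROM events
7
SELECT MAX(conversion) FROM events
True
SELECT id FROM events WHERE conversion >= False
[1, 2, 3, 5, 6, 7]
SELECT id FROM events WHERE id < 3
[1, 2]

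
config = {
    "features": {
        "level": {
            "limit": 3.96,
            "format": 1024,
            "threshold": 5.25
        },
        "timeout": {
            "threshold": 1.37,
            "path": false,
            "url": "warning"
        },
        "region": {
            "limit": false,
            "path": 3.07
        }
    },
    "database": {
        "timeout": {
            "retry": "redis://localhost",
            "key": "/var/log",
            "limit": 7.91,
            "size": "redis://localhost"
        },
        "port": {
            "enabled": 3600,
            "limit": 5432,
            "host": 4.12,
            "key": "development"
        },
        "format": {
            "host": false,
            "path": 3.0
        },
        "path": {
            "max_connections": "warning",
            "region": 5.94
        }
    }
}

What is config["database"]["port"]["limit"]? 5432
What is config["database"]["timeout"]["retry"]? "redis://localhost"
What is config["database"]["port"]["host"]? 4.12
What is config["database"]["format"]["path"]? 3.0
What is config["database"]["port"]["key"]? "development"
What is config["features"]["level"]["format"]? 1024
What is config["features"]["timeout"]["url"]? "warning"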